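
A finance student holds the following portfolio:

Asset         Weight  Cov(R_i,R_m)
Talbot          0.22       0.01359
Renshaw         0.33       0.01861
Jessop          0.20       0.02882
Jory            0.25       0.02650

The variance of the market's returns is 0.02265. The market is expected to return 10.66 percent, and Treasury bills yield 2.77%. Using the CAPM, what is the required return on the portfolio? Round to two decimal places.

10.27%

β_Talbot = 0.01359 / 0.02265 = 0.6000
β_Renshaw = 0.01861 / 0.02265 = 0.8216
β_Jessop = 0.02882 / 0.02265 = 1.2724
β_Jory = 0.02650 / 0.02265 = 1.1700
β_P = Σ w_i β_i = 0.22×0.6000 + 0.33×0.8216 + 0.20×1.2724 + 0.25×1.1700 = 0.9501
MRP = 10.66% − 2.77% = 7.89%
E(R_P) = R_f + β_P × MRP = 2.77% + 0.9501 × 7.89% = 10.27%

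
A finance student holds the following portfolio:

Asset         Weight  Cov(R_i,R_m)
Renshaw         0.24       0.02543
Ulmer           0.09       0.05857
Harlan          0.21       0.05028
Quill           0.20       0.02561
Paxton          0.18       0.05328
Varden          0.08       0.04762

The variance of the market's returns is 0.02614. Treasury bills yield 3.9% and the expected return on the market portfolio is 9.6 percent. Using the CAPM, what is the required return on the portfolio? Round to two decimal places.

β_Renshaw = 0.02543 / 0.02614 = 0.9728
β_Ulmer = 0.05857 / 0.02614 = 2.2406
β_Harlan = 0.05028 / 0.02614 = 1.9235
β_Quill = 0.02561 / 0.02614 = 0.9797
β_Paxton = 0.05328 / 0.02614 = 2.0383
β_Varden = 0.04762 / 0.02614 = 1.8217
β_P = Σ w_i β_i = 0.24×0.9728 + 0.09×2.2406 + 0.21×1.9235 + 0.20×0.9797 + 0.18×2.0383 + 0.08×1.8217 = 1.5476
MRP = 9.6% − 3.9% = 5.70%
E(R_P) = R_f + β_P × MRP = 3.9% + 1.5476 × 5.7% = 12.72%

12.72%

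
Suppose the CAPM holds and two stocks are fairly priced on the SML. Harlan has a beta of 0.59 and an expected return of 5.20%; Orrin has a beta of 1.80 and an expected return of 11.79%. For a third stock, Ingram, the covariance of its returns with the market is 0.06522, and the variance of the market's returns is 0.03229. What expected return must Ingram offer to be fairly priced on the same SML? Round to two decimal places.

12.99%

MRP = (11.79% − 5.20%) / (1.80 − 0.59) = 5.4463%
R_f = 5.20% − 0.59 × 5.4463% = 1.9867%
β_Ingram = Cov / Var(R_m) = 0.06522 / 0.03229 = 2.0198
E(R_Ingram) = R_f + β × MRP = 1.9867% + 2.0198 × 5.4463% = 12.99%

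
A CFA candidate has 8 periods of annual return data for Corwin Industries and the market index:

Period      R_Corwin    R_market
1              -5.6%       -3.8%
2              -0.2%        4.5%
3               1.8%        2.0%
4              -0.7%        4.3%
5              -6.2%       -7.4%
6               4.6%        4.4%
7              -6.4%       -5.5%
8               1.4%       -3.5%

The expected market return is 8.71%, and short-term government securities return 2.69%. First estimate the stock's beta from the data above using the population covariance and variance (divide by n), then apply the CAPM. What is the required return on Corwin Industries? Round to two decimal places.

Mean R_i = (-5.6 − 0.2 + 1.8 − 0.7 − 6.2 + 4.6 − 6.4 + 1.4) / 8 = -1.4125%
Mean R_m = (-3.8 + 4.5 + 2.0 + 4.3 − 7.4 + 4.4 − 5.5 − 3.5) / 8 = -0.6250%
Σ(R_i − R̄_i)(R_m − R̄_m) = 110.3275  ⇒  Cov = 110.3275 / 8 = 13.7909
Σ(R_m − R̄_m)² = 170.6750  ⇒  Var(R_m) = 170.6750 / 8 = 21.3344
β = Cov / Var(R_m) = 13.7909 / 21.3344 = 0.6464
MRP = 8.71% − 2.69% = 6.02%
E(R) = R_f + β × MRP = 2.69% + 0.6464 × 6.02% = 6.58%

6.58%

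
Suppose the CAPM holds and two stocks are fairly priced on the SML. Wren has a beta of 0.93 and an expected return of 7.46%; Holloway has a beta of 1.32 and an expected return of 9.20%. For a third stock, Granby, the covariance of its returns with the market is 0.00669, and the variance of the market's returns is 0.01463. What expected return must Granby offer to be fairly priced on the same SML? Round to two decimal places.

5.35%

MRP = (9.20% − 7.46%) / (1.32 − 0.93) = 4.4615%
R_f = 7.46% − 0.93 × 4.4615% = 3.3108%
β_Granby = Cov / Var(R_m) = 0.00669 / 0.01463 = 0.4573
E(R_Granby) = R_f + β × MRP = 3.3108% + 0.4573 × 4.4615% = 5.35%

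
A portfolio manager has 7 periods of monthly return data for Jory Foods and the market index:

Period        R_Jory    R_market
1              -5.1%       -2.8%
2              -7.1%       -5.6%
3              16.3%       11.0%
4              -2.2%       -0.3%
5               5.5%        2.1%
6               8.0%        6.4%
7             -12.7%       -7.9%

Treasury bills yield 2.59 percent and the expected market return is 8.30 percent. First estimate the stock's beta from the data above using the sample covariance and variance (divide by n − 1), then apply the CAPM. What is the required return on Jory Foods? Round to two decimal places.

Mean R_i = (-5.1 − 7.1 + 16.3 − 2.2 + 5.5 + 8.0 − 12.7) / 7 = 0.3857%
Mean R_m = (-2.8 − 5.6 + 11.0 − 0.3 + 2.1 + 6.4 − 7.9) / 7 = 0.4143%
Σ(R_i − R̄_i)(R_m − R̄_m) = 395.9614  ⇒  Cov = 395.9614 / 6 = 65.9936
Σ(R_m − R̄_m)² = 266.8686  ⇒  Var(R_m) = 266.8686 / 6 = 44.4781
β = Cov / Var(R_m) = 65.9936 / 44.4781 = 1.4837
MRP = 8.30% − 2.59% = 5.71%
E(R) = R_f + β × MRP = 2.59% + 1.4837 × 5.71% = 11.06%

11.06%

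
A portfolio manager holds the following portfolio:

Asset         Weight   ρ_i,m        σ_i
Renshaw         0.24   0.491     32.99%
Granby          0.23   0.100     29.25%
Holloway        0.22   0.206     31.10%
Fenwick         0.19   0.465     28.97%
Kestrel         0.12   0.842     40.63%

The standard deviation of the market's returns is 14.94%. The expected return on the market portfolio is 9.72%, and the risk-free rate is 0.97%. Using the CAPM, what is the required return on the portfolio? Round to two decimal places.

8.37%

β_Renshaw = 0.491 × 32.99% / 14.94% = 1.0842
β_Granby = 0.100 × 29.25% / 14.94% = 0.1958
β_Holloway = 0.206 × 31.10% / 14.94% = 0.4288
β_Fenwick = 0.465 × 28.97% / 14.94% = 0.9017
β_Kestrel = 0.842 × 40.63% / 14.94% = 2.2899
β_P = Σ w_i β_i = 0.24×1.0842 + 0.23×0.1958 + 0.22×0.4288 + 0.19×0.9017 + 0.12×2.2899 = 0.8457
MRP = 9.72% − 0.97% = 8.75%
E(R_P) = R_f + β_P × MRP = 0.97% + 0.8457 × 8.75% = 8.37%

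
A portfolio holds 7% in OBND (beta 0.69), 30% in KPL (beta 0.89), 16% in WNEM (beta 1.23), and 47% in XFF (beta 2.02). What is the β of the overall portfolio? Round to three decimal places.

1.462

β_P = Σ w_i β_i = 0.07×0.69 + 0.30×0.89 + 0.16×1.23 + 0.47×2.02 = 1.4615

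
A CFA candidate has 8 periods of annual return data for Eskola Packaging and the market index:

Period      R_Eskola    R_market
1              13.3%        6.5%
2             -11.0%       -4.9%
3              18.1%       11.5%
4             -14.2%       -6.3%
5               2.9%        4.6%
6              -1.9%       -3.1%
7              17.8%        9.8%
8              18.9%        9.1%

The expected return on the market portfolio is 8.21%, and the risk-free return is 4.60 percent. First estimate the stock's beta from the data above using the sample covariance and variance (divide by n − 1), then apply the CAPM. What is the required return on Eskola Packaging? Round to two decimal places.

11.25%

Mean R_i = (13.3 − 11.0 + 18.1 − 14.2 + 2.9 − 1.9 + 17.8 + 18.9) / 8 = 5.4875%
Mean R_m = (6.5 − 4.9 + 11.5 − 6.3 + 4.6 − 3.1 + 9.8 + 9.1) / 8 = 3.4000%
Σ(R_i − R̄_i)(R_m − R̄_m) = 654.3600  ⇒  Cov = 654.3600 / 7 = 93.4800
Σ(R_m − R̄_m)² = 355.3400  ⇒  Var(R_m) = 355.3400 / 7 = 50.7629
β = Cov / Var(R_m) = 93.4800 / 50.7629 = 1.8415
MRP = 8.21% − 4.60% = 3.61%
E(R) = R_f + β × MRP = 4.60% + 1.8415 × 3.61% = 11.25%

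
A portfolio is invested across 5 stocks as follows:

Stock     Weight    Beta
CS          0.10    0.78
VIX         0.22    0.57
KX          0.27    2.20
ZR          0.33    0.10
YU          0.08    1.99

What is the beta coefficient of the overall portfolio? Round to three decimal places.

β_P = Σ w_i β_i = 0.10×0.78 + 0.22×0.57 + 0.27×2.20 + 0.33×0.10 + 0.08×1.99 = 0.9896

0.990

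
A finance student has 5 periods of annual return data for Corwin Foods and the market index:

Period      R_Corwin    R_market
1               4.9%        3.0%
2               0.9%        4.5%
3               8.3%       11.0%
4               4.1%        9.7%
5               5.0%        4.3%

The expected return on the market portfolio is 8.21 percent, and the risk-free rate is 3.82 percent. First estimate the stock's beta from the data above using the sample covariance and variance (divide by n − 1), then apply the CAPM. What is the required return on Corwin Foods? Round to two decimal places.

5.57%

Mean R_i = (4.9 + 0.9 + 8.3 + 4.1 + 5.0) / 5 = 4.6400%
Mean R_m = (3.0 + 4.5 + 11.0 + 9.7 + 4.3) / 5 = 6.5000%
Σ(R_i − R̄_i)(R_m − R̄_m) = 20.5200  ⇒  Cov = 20.5200 / 4 = 5.1300
Σ(R_m − R̄_m)² = 51.5800  ⇒  Var(R_m) = 51.5800 / 4 = 12.8950
β = Cov / Var(R_m) = 5.1300 / 12.8950 = 0.3978
MRP = 8.21% − 3.82% = 4.39%
E(R) = R_f + β × MRP = 3.82% + 0.3978 × 4.39% = 5.57%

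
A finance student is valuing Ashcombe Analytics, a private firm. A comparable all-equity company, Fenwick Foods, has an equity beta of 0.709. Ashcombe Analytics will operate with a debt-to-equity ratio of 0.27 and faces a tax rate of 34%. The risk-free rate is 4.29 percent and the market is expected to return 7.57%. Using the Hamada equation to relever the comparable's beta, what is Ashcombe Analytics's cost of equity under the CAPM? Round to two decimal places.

β_L = β_U × [1 + (1 − t)(D/E)] = 0.709 × [1 + (1 − 0.34) × 0.27]
    = 0.709 × [1 + 0.66 × 0.27] = 0.709 × 1.1782 = 0.8353
MRP = 7.57% − 4.29% = 3.28%
E(R) = R_f + β_L × MRP = 4.29% + 0.8353 × 3.28% = 7.03%

7.03%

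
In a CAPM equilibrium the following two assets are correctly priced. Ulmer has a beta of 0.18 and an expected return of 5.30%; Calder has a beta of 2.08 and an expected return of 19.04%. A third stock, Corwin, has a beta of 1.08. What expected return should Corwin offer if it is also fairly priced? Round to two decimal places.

11.81%

MRP (SML slope) = (19.04% − 5.30%) / (2.08 − 0.18) = 13.74% / 1.90 = 7.2316%
R_f (intercept) = 5.30% − 0.18 × 7.2316% = 3.9983%
E(R_Corwin) = R_f + β × MRP = 3.9983% + 1.08 × 7.2316% = 11.81%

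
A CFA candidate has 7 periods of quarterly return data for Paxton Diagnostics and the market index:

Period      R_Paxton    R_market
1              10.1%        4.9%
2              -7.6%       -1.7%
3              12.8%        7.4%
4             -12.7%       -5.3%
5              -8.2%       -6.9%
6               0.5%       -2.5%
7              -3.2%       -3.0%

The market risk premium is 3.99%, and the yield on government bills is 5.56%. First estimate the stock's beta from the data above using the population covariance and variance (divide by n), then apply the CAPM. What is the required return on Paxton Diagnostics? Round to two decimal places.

12.34%

Mean R_i = (10.1 − 7.6 + 12.8 − 12.7 − 8.2 + 0.5 − 3.2) / 7 = -1.1857%
Mean R_m = (4.9 − 1.7 + 7.4 − 5.3 − 6.9 − 2.5 − 3.0) / 7 = -1.0143%
Σ(R_i − R̄_i)(R_m − R̄_m) = 280.9514  ⇒  Cov = 280.9514 / 7 = 40.1359
Σ(R_m − R̄_m)² = 165.4086  ⇒  Var(R_m) = 165.4086 / 7 = 23.6298
β = Cov / Var(R_m) = 40.1359 / 23.6298 = 1.6985
E(R) = R_f + β × MRP = 5.56% + 1.6985 × 3.99% = 12.34%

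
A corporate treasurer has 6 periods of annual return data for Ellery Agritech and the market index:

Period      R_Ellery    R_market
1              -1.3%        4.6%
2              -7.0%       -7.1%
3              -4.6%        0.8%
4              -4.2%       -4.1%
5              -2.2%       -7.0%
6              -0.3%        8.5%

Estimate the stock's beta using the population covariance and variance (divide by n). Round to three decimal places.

0.271

Mean R_i = (-1.3 − 7.0 − 4.6 − 4.2 − 2.2 − 0.3) / 6 = -3.2667%
Mean R_m = (4.6 − 7.1 + 0.8 − 4.1 − 7.0 + 8.5) / 6 = -0.7167%
Σ(R_i − R̄_i)(R_m − R̄_m) = 56.0633  ⇒  Cov = 56.0633 / 6 = 9.3439
Σ(R_m − R̄_m)² = 207.1883  ⇒  Var(R_m) = 207.1883 / 6 = 34.5314
β = Cov / Var(R_m) = 9.3439 / 34.5314 = 0.2706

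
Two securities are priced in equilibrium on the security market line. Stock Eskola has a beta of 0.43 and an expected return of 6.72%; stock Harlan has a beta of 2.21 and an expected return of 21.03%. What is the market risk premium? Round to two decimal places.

Both satisfy E(R) = R_f + β·MRP, so the slope of the SML is
MRP = (21.03% − 6.72%) / (2.21 − 0.43) = 14.31% / 1.78 = 8.0393%

8.04%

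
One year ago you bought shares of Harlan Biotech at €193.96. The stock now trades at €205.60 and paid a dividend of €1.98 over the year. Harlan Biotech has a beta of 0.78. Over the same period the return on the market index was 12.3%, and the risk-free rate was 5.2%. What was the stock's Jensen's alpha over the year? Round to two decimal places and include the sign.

Realised HPR = (P1 + D1 − P0) / P0 = (205.60 + 1.98 − 193.96) / 193.96 = 13.62 / 193.96 = 7.0221%
MRP = 12.3% − 5.2% = 7.10%
CAPM required = R_f + β·MRP = 5.2% + 0.78 × 7.1% = 10.7380%
α = realised − required = 7.0221% − 10.7380% = -3.72%

-3.72%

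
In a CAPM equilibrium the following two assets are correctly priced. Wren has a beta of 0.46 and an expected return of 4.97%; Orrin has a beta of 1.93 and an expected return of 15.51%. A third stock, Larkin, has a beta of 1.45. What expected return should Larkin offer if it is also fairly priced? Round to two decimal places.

12.07%

MRP (SML slope) = (15.51% − 4.97%) / (1.93 − 0.46) = 10.54% / 1.47 = 7.1701%
R_f (intercept) = 4.97% − 0.46 × 7.1701% = 1.6718%
E(R_Larkin) = R_f + β × MRP = 1.6718% + 1.45 × 7.1701% = 12.07%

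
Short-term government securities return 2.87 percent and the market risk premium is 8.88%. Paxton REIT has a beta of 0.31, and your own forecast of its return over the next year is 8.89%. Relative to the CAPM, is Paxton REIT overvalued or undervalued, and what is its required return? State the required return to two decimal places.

Required return = R_f + β·MRP = 2.87% + 0.31 × 8.88% = 5.62%
Forecast 8.89% > required 5.62% → the stock plots above the SML → undervalued.

Undervalued; required return 5.62%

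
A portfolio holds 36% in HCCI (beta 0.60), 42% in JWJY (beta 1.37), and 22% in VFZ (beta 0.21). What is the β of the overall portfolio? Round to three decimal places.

β_P = Σ w_i β_i = 0.36×0.60 + 0.42×1.37 + 0.22×0.21 = 0.8376

0.838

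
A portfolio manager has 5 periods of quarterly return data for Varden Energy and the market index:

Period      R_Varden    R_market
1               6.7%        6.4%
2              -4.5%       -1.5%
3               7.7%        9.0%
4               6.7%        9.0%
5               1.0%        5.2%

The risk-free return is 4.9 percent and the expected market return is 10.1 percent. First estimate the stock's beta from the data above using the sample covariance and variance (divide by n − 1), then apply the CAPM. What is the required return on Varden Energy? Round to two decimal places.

10.88%

Mean R_i = (6.7 − 4.5 + 7.7 + 6.7 + 1.0) / 5 = 3.5200%
Mean R_m = (6.4 − 1.5 + 9.0 + 9.0 + 5.2) / 5 = 5.6200%
Σ(R_i − R̄_i)(R_m − R̄_m) = 85.5180  ⇒  Cov = 85.5180 / 4 = 21.3795
Σ(R_m − R̄_m)² = 74.3280  ⇒  Var(R_m) = 74.3280 / 4 = 18.5820
β = Cov / Var(R_m) = 21.3795 / 18.5820 = 1.1505
MRP = 10.1% − 4.9% = 5.20%
E(R) = R_f + β × MRP = 4.9% + 1.1505 × 5.2% = 10.88%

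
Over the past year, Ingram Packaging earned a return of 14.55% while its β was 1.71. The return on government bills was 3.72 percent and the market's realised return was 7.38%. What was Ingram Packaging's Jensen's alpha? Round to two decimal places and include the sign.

Market excess return = 7.38% − 3.72% = 3.66%
CAPM benchmark = R_f + β(R_m − R_f) = 3.72% + 1.71 × 3.66% = 9.9786%
α = actual − benchmark = 14.55% − 9.9786% = +4.57%

+4.57%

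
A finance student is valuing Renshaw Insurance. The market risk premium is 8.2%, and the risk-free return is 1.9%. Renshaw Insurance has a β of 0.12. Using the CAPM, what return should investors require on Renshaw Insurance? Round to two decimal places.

E(R) = R_f + β × MRP = 1.9% + 0.12 × 8.2% = 2.88%

2.88%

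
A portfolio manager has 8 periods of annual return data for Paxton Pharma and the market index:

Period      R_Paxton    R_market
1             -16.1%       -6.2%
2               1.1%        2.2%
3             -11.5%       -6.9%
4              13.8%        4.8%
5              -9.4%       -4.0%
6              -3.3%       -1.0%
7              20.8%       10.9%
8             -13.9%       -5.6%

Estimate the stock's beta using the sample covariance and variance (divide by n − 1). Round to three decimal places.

2.094

Mean R_i = (-16.1 + 1.1 − 11.5 + 13.8 − 9.4 − 3.3 + 20.8 − 13.9) / 8 = -2.3125%
Mean R_m = (-6.2 + 2.2 − 6.9 + 4.8 − 4.0 − 1.0 + 10.9 − 5.6) / 8 = -0.7250%
Σ(R_i − R̄_i)(R_m − R̄_m) = 579.8775  ⇒  Cov = 579.8775 / 7 = 82.8396
Σ(R_m − R̄_m)² = 276.8950  ⇒  Var(R_m) = 276.8950 / 7 = 39.5564
β = Cov / Var(R_m) = 82.8396 / 39.5564 = 2.0942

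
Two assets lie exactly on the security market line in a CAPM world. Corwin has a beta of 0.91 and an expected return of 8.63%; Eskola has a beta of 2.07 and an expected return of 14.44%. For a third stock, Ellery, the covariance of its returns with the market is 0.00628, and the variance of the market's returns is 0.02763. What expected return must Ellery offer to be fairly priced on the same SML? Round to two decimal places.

5.21%

MRP = (14.44% − 8.63%) / (2.07 − 0.91) = 5.0086%
R_f = 8.63% − 0.91 × 5.0086% = 4.0722%
β_Ellery = Cov / Var(R_m) = 0.00628 / 0.02763 = 0.2273
E(R_Ellery) = R_f + β × MRP = 4.0722% + 0.2273 × 5.0086% = 5.21%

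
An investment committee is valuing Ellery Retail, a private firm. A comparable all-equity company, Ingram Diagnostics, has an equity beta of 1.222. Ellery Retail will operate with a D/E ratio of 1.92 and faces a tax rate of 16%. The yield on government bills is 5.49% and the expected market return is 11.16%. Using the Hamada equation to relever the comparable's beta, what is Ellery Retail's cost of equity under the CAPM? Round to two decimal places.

β_L = β_U × [1 + (1 − t)(D/E)] = 1.222 × [1 + (1 − 0.16) × 1.92]
    = 1.222 × [1 + 0.84 × 1.92] = 1.222 × 2.6128 = 3.1928
MRP = 11.16% − 5.49% = 5.67%
E(R) = R_f + β_L × MRP = 5.49% + 3.1928 × 5.67% = 23.59%

23.59%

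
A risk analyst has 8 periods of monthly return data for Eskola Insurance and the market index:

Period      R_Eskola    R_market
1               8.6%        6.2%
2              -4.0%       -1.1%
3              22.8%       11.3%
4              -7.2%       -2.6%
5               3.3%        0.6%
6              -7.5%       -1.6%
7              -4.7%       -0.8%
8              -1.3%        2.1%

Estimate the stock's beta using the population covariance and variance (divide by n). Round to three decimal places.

Mean R_i = (8.6 − 4.0 + 22.8 − 7.2 + 3.3 − 7.5 − 4.7 − 1.3) / 8 = 1.2500%
Mean R_m = (6.2 − 1.1 + 11.3 − 2.6 + 0.6 − 1.6 − 0.8 + 2.1) / 8 = 1.7625%
Σ(R_i − R̄_i)(R_m − R̄_m) = 331.4650  ⇒  Cov = 331.4650 / 8 = 41.4331
Σ(R_m − R̄_m)² = 157.2188  ⇒  Var(R_m) = 157.2188 / 8 = 19.6524
β = Cov / Var(R_m) = 41.4331 / 19.6524 = 2.1083

2.108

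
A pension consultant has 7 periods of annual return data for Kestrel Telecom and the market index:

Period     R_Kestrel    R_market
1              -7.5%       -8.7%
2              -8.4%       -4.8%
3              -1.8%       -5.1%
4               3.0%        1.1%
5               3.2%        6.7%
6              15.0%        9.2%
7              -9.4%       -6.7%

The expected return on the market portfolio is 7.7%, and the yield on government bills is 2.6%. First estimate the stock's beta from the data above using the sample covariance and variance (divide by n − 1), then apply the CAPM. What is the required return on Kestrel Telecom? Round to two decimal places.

Mean R_i = (-7.5 − 8.4 − 1.8 + 3.0 + 3.2 + 15.0 − 9.4) / 7 = -0.8429%
Mean R_m = (-8.7 − 4.8 − 5.1 + 1.1 + 6.7 + 9.2 − 6.7) / 7 = -1.1857%
Σ(R_i − R̄_i)(R_m − R̄_m) = 333.4743  ⇒  Cov = 333.4743 / 6 = 55.5791
Σ(R_m − R̄_m)² = 290.5286  ⇒  Var(R_m) = 290.5286 / 6 = 48.4214
β = Cov / Var(R_m) = 55.5791 / 48.4214 = 1.1478
MRP = 7.7% − 2.6% = 5.10%
E(R) = R_f + β × MRP = 2.6% + 1.1478 × 5.1% = 8.45%

8.45%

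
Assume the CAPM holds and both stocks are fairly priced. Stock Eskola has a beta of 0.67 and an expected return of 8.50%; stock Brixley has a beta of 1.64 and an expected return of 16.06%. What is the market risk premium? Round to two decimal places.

7.79%

Both satisfy E(R) = R_f + β·MRP, so the slope of the SML is
MRP = (16.06% − 8.50%) / (1.64 − 0.67) = 7.56% / 0.97 = 7.7938%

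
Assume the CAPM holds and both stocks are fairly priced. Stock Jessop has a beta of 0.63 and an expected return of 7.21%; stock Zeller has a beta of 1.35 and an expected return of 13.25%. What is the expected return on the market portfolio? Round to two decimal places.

10.31%

Both satisfy E(R) = R_f + β·MRP, so the slope of the SML is
MRP = (13.25% − 7.21%) / (1.35 − 0.63) = 6.04% / 0.72 = 8.3889%
R_f = E(R_Jessop) − β_Jessop·MRP = 7.21% − 0.63 × 8.3889% = 1.9250%
E(R_m) = R_f + MRP = 1.9250% + 8.3889% = 10.31%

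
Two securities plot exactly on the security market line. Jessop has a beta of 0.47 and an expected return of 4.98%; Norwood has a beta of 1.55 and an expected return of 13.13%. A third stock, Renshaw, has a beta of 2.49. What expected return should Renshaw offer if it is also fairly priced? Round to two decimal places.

MRP (SML slope) = (13.13% − 4.98%) / (1.55 − 0.47) = 8.15% / 1.08 = 7.5463%
R_f (intercept) = 4.98% − 0.47 × 7.5463% = 1.4332%
E(R_Renshaw) = R_f + β × MRP = 1.4332% + 2.49 × 7.5463% = 20.22%

20.22%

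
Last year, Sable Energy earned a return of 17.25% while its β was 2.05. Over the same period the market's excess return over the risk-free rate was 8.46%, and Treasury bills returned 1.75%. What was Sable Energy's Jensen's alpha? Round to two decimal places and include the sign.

-1.84%

CAPM benchmark = R_f + β(R_m − R_f) = 1.75% + 2.05 × 8.46% = 19.0930%
α = actual − benchmark = 17.25% − 19.0930% = -1.84%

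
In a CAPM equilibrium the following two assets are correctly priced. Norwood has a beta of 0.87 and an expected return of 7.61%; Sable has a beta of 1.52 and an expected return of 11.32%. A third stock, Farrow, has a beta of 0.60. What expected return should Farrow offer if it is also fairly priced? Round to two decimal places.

MRP (SML slope) = (11.32% − 7.61%) / (1.52 − 0.87) = 3.71% / 0.65 = 5.7077%
R_f (intercept) = 7.61% − 0.87 × 5.7077% = 2.6443%
E(R_Farrow) = R_f + β × MRP = 2.6443% + 0.60 × 5.7077% = 6.07%

6.07%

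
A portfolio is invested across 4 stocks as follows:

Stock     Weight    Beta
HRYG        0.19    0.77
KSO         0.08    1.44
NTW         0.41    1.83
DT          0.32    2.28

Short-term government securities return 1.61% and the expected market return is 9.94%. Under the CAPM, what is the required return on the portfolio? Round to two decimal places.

16.12%

β_P = Σ w_i β_i = 0.19×0.77 + 0.08×1.44 + 0.41×1.83 + 0.32×2.28 = 1.7414
MRP = 9.94% − 1.61% = 8.33%
E(R_P) = R_f + β_P × MRP = 1.61% + 1.7414 × 8.33% = 16.12%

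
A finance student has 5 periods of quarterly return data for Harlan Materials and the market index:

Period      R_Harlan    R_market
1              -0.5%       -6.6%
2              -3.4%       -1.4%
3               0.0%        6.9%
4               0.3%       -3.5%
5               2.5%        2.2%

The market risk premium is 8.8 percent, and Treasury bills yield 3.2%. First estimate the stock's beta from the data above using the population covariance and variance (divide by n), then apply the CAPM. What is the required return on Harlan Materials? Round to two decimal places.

4.17%

Mean R_i = (-0.5 − 3.4 + 0.0 + 0.3 + 2.5) / 5 = -0.2200%
Mean R_m = (-6.6 − 1.4 + 6.9 − 3.5 + 2.2) / 5 = -0.4800%
Σ(R_i − R̄_i)(R_m − R̄_m) = 11.9820  ⇒  Cov = 11.9820 / 5 = 2.3964
Σ(R_m − R̄_m)² = 109.0680  ⇒  Var(R_m) = 109.0680 / 5 = 21.8136
β = Cov / Var(R_m) = 2.3964 / 21.8136 = 0.1099
E(R) = R_f + β × MRP = 3.2% + 0.1099 × 8.8% = 4.17%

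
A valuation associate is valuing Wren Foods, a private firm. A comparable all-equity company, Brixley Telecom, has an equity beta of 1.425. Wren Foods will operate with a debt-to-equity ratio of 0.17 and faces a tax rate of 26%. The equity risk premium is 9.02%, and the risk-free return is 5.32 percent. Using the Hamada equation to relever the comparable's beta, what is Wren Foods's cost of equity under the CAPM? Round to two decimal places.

β_L = β_U × [1 + (1 − t)(D/E)] = 1.425 × [1 + (1 − 0.26) × 0.17]
    = 1.425 × [1 + 0.74 × 0.17] = 1.425 × 1.1258 = 1.6043
E(R) = R_f + β_L × MRP = 5.32% + 1.6043 × 9.02% = 19.79%

19.79%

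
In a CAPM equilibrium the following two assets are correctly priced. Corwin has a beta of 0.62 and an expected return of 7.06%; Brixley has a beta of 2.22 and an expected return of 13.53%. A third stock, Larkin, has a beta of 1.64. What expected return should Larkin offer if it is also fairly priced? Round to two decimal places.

11.18%

MRP (SML slope) = (13.53% − 7.06%) / (2.22 − 0.62) = 6.47% / 1.60 = 4.0438%
R_f (intercept) = 7.06% − 0.62 × 4.0438% = 4.5528%
E(R_Larkin) = R_f + β × MRP = 4.5528% + 1.64 × 4.0438% = 11.18%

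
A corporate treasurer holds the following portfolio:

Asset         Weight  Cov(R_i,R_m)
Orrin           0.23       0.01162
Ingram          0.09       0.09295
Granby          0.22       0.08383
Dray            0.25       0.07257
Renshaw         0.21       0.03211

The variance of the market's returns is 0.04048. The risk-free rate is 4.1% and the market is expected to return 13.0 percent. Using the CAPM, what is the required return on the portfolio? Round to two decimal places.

16.05%

β_Orrin = 0.01162 / 0.04048 = 0.2871
β_Ingram = 0.09295 / 0.04048 = 2.2962
β_Granby = 0.08383 / 0.04048 = 2.0709
β_Dray = 0.07257 / 0.04048 = 1.7927
β_Renshaw = 0.03211 / 0.04048 = 0.7932
β_P = Σ w_i β_i = 0.23×0.2871 + 0.09×2.2962 + 0.22×2.0709 + 0.25×1.7927 + 0.21×0.7932 = 1.3430
MRP = 13.0% − 4.1% = 8.90%
E(R_P) = R_f + β_P × MRP = 4.1% + 1.3430 × 8.9% = 16.05%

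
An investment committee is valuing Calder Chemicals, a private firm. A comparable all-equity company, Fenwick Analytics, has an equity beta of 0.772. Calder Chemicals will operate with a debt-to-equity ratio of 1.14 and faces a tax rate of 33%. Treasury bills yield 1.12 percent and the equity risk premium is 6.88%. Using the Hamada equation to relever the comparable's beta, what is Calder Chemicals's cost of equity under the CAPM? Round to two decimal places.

β_L = β_U × [1 + (1 − t)(D/E)] = 0.772 × [1 + (1 − 0.33) × 1.14]
    = 0.772 × [1 + 0.67 × 1.14] = 0.772 × 1.7638 = 1.3617
E(R) = R_f + β_L × MRP = 1.12% + 1.3617 × 6.88% = 10.49%

10.49%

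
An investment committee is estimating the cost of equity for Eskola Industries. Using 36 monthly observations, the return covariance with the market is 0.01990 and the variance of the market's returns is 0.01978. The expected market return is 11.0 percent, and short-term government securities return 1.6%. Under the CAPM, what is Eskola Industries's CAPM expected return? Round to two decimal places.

11.06%

β = Cov(R_i, R_m) / Var(R_m) = 0.01990 / 0.01978 = 1.0061
MRP = 11.0% − 1.6% = 9.40%
E(R) = R_f + β × MRP = 1.6% + 1.0061 × 9.4% = 11.06%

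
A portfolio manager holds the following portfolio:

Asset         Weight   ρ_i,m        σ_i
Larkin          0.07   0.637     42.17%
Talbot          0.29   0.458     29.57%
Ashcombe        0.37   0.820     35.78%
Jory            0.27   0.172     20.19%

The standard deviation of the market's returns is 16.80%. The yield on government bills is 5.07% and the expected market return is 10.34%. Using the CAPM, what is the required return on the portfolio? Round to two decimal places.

β_Larkin = 0.637 × 42.17% / 16.80% = 1.5989
β_Talbot = 0.458 × 29.57% / 16.80% = 0.8061
β_Ashcombe = 0.820 × 35.78% / 16.80% = 1.7464
β_Jory = 0.172 × 20.19% / 16.80% = 0.2067
β_P = Σ w_i β_i = 0.07×1.5989 + 0.29×0.8061 + 0.37×1.7464 + 0.27×0.2067 = 1.0477
MRP = 10.34% − 5.07% = 5.27%
E(R_P) = R_f + β_P × MRP = 5.07% + 1.0477 × 5.27% = 10.59%

10.59%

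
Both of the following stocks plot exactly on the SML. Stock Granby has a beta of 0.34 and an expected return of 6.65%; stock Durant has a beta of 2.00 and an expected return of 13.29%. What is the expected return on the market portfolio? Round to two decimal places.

Both satisfy E(R) = R_f + β·MRP, so the slope of the SML is
MRP = (13.29% − 6.65%) / (2.00 − 0.34) = 6.64% / 1.66 = 4.0000%
R_f = E(R_Granby) − β_Granby·MRP = 6.65% − 0.34 × 4.0000% = 5.2900%
E(R_m) = R_f + MRP = 5.2900% + 4.0000% = 9.29%

9.29%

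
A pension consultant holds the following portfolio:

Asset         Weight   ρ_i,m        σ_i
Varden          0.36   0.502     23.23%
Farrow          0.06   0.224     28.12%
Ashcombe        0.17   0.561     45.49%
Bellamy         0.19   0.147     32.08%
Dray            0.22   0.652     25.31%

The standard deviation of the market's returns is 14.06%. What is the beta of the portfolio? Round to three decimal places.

0.956

β_Varden = 0.502 × 23.23% / 14.06% = 0.8294
β_Farrow = 0.224 × 28.12% / 14.06% = 0.4480
β_Ashcombe = 0.561 × 45.49% / 14.06% = 1.8151
β_Bellamy = 0.147 × 32.08% / 14.06% = 0.3354
β_Dray = 0.652 × 25.31% / 14.06% = 1.1737
β_P = Σ w_i β_i = 0.36×0.8294 + 0.06×0.4480 + 0.17×1.8151 + 0.19×0.3354 + 0.22×1.1737 = 0.9560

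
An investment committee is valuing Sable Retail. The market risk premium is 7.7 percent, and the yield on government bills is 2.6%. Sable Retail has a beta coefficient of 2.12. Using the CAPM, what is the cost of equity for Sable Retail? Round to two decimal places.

18.92%

E(R) = R_f + β × MRP = 2.6% + 2.12 × 7.7% = 18.92%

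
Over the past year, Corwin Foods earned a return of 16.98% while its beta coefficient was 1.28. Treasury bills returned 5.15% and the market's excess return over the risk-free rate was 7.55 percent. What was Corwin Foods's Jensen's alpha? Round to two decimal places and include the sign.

+2.17%

CAPM benchmark = R_f + β(R_m − R_f) = 5.15% + 1.28 × 7.55% = 14.8140%
α = actual − benchmark = 16.98% − 14.8140% = +2.17%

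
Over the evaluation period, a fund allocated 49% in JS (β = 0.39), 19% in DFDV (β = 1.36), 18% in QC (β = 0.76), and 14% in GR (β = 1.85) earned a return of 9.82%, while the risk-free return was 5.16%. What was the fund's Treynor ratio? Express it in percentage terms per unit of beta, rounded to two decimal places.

β_P = 0.49×0.39 + 0.19×1.36 + 0.18×0.76 + 0.14×1.85 = 0.8453
Treynor = (R_P − R_f) / β_P = (9.82% − 5.16%) / 0.8453 = 4.66% / 0.8453 = 5.51%

5.51%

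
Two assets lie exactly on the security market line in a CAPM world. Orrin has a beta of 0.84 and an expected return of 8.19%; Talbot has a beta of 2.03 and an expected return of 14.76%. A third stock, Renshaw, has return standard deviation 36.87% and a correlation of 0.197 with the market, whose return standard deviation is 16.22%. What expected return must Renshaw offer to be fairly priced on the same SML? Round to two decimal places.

6.02%

MRP = (14.76% − 8.19%) / (2.03 − 0.84) = 5.5210%
R_f = 8.19% − 0.84 × 5.5210% = 3.5524%
β_Renshaw = ρ·σ_i/σ_m = 0.197 × 36.87 / 16.22 = 0.4478
E(R_Renshaw) = R_f + β × MRP = 3.5524% + 0.4478 × 5.5210% = 6.02%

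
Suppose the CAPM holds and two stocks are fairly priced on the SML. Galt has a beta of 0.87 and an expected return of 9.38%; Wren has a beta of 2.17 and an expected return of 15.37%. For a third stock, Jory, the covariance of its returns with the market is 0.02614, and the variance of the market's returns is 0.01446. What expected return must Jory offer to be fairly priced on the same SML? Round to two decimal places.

13.70%

MRP = (15.37% − 9.38%) / (2.17 − 0.87) = 4.6077%
R_f = 9.38% − 0.87 × 4.6077% = 5.3713%
β_Jory = Cov / Var(R_m) = 0.02614 / 0.01446 = 1.8077
E(R_Jory) = R_f + β × MRP = 5.3713% + 1.8077 × 4.6077% = 13.70%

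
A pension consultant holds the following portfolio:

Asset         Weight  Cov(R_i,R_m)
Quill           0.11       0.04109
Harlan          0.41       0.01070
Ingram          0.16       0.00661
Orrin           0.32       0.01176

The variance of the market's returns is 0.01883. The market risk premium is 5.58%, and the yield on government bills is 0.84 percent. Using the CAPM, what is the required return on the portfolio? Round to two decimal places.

4.91%

β_Quill = 0.04109 / 0.01883 = 2.1822
β_Harlan = 0.01070 / 0.01883 = 0.5682
β_Ingram = 0.00661 / 0.01883 = 0.3510
β_Orrin = 0.01176 / 0.01883 = 0.6245
β_P = Σ w_i β_i = 0.11×2.1822 + 0.41×0.5682 + 0.16×0.3510 + 0.32×0.6245 = 0.7290
E(R_P) = R_f + β_P × MRP = 0.84% + 0.7290 × 5.58% = 4.91%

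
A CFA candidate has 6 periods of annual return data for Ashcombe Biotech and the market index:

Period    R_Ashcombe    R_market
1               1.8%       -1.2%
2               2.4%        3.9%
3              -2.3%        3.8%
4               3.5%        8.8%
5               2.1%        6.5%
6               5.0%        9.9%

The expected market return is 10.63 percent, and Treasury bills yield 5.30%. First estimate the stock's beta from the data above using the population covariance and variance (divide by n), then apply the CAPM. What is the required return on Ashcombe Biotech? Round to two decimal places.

7.03%

Mean R_i = (1.8 + 2.4 − 2.3 + 3.5 + 2.1 + 5.0) / 6 = 2.0833%
Mean R_m = (-1.2 + 3.9 + 3.8 + 8.8 + 6.5 + 9.9) / 6 = 5.2833%
Σ(R_i − R̄_i)(R_m − R̄_m) = 26.3683  ⇒  Cov = 26.3683 / 6 = 4.3947
Σ(R_m − R̄_m)² = 81.3083  ⇒  Var(R_m) = 81.3083 / 6 = 13.5514
β = Cov / Var(R_m) = 4.3947 / 13.5514 = 0.3243
MRP = 10.63% − 5.30% = 5.33%
E(R) = R_f + β × MRP = 5.30% + 0.3243 × 5.33% = 7.03%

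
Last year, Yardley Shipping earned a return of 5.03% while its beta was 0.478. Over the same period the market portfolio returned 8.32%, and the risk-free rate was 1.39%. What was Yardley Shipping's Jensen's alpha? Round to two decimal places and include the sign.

+0.33%

Market excess return = 8.32% − 1.39% = 6.93%
CAPM benchmark = R_f + β(R_m − R_f) = 1.39% + 0.478 × 6.93% = 4.70254%
α = actual − benchmark = 5.03% − 4.70254% = +0.33%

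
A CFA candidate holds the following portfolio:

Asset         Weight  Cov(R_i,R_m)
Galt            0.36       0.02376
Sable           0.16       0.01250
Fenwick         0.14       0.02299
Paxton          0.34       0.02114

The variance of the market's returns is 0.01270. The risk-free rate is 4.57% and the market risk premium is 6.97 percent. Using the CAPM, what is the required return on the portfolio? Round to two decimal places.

16.07%

β_Galt = 0.02376 / 0.01270 = 1.8709
β_Sable = 0.01250 / 0.01270 = 0.9843
β_Fenwick = 0.02299 / 0.01270 = 1.8102
β_Paxton = 0.02114 / 0.01270 = 1.6646
β_P = Σ w_i β_i = 0.36×1.8709 + 0.16×0.9843 + 0.14×1.8102 + 0.34×1.6646 = 1.6504
E(R_P) = R_f + β_P × MRP = 4.57% + 1.6504 × 6.97% = 16.07%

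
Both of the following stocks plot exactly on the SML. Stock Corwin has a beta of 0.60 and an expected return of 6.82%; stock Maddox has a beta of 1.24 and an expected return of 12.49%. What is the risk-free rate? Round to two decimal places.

Both satisfy E(R) = R_f + β·MRP, so the slope of the SML is
MRP = (12.49% − 6.82%) / (1.24 − 0.60) = 5.67% / 0.64 = 8.8594%
R_f = E(R_Corwin) − β_Corwin·MRP = 6.82% − 0.60 × 8.8594% = 1.5044%

1.50%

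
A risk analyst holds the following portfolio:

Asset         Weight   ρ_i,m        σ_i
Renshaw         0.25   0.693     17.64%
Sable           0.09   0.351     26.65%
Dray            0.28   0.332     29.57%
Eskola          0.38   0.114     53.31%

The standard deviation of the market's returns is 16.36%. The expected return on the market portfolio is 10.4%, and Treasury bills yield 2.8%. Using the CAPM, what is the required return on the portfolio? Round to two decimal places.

6.96%

β_Renshaw = 0.693 × 17.64% / 16.36% = 0.7472
β_Sable = 0.351 × 26.65% / 16.36% = 0.5718
β_Dray = 0.332 × 29.57% / 16.36% = 0.6001
β_Eskola = 0.114 × 53.31% / 16.36% = 0.3715
β_P = Σ w_i β_i = 0.25×0.7472 + 0.09×0.5718 + 0.28×0.6001 + 0.38×0.3715 = 0.5475
MRP = 10.4% − 2.8% = 7.60%
E(R_P) = R_f + β_P × MRP = 2.8% + 0.5475 × 7.6% = 6.96%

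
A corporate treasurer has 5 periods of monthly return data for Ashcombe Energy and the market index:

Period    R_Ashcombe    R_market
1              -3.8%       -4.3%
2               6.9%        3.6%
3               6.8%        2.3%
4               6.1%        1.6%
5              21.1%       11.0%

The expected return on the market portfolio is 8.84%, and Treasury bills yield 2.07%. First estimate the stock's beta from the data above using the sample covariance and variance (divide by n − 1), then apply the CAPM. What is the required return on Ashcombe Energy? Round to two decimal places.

12.98%

Mean R_i = (-3.8 + 6.9 + 6.8 + 6.1 + 21.1) / 5 = 7.4200%
Mean R_m = (-4.3 + 3.6 + 2.3 + 1.6 + 11.0) / 5 = 2.8400%
Σ(R_i − R̄_i)(R_m − R̄_m) = 193.3160  ⇒  Cov = 193.3160 / 4 = 48.3290
Σ(R_m − R̄_m)² = 119.9720  ⇒  Var(R_m) = 119.9720 / 4 = 29.9930
β = Cov / Var(R_m) = 48.3290 / 29.9930 = 1.6113
MRP = 8.84% − 2.07% = 6.77%
E(R) = R_f + β × MRP = 2.07% + 1.6113 × 6.77% = 12.98%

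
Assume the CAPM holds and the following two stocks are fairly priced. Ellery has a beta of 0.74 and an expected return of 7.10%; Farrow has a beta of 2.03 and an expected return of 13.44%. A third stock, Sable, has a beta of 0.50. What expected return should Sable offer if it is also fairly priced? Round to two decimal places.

MRP (SML slope) = (13.44% − 7.10%) / (2.03 − 0.74) = 6.34% / 1.29 = 4.9147%
R_f (intercept) = 7.10% − 0.74 × 4.9147% = 3.4631%
E(R_Sable) = R_f + β × MRP = 3.4631% + 0.50 × 4.9147% = 5.92%

5.92%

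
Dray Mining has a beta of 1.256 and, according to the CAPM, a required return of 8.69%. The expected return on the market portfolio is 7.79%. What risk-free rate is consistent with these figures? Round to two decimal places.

4.27%

E(R) = R_f + β(E(R_m) − R_f) = R_f(1 − β) + β·E(R_m)
8.69% = R_f × (1 − 1.256) + 1.256 × 7.79%
8.69% = R_f × -0.256 + 9.78424%
R_f = (8.69% − 9.78424%) / -0.256 = 4.27%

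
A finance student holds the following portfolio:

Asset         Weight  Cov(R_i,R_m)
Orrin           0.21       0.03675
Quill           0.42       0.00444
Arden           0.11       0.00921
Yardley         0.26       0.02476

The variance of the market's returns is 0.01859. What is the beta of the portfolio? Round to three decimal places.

0.916

β_Orrin = 0.03675 / 0.01859 = 1.9769
β_Quill = 0.00444 / 0.01859 = 0.2388
β_Arden = 0.00921 / 0.01859 = 0.4954
β_Yardley = 0.02476 / 0.01859 = 1.3319
β_P = Σ w_i β_i = 0.21×1.9769 + 0.42×0.2388 + 0.11×0.4954 + 0.26×1.3319 = 0.9162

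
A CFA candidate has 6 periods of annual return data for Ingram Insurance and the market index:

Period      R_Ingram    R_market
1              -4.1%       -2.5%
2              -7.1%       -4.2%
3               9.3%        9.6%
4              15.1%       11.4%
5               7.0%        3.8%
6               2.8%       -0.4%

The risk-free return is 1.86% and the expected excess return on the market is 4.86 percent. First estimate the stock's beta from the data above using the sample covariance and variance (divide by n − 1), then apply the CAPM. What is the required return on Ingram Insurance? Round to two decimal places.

Mean R_i = (-4.1 − 7.1 + 9.3 + 15.1 + 7.0 + 2.8) / 6 = 3.8333%
Mean R_m = (-2.5 − 4.2 + 9.6 + 11.4 + 3.8 − 0.4) / 6 = 2.9500%
Σ(R_i − R̄_i)(R_m − R̄_m) = 259.1200  ⇒  Cov = 259.1200 / 5 = 51.8240
Σ(R_m − R̄_m)² = 208.3950  ⇒  Var(R_m) = 208.3950 / 5 = 41.6790
β = Cov / Var(R_m) = 51.8240 / 41.6790 = 1.2434
E(R) = R_f + β × MRP = 1.86% + 1.2434 × 4.86% = 7.90%

7.90%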